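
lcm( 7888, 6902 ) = 55216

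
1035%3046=1035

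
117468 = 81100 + 36368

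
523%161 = 40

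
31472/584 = 53+65/73 =53.89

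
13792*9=124128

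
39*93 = 3627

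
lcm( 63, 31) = 1953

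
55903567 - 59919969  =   - 4016402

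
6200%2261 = 1678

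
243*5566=1352538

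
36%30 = 6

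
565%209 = 147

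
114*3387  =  386118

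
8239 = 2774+5465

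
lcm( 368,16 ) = 368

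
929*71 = 65959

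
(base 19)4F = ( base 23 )3m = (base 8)133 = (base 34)2N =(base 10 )91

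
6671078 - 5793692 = 877386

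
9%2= 1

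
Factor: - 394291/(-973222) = 2^ (- 1)*23^( - 1) * 21157^(  -  1)*394291^1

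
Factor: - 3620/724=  - 5^1 = - 5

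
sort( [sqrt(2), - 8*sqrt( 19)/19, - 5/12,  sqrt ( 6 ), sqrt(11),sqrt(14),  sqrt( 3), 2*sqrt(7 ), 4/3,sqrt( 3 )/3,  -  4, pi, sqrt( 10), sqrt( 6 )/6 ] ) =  [ - 4, - 8*sqrt ( 19)/19, - 5/12,sqrt( 6)/6,sqrt( 3)/3, 4/3,sqrt( 2),sqrt( 3 ),sqrt( 6), pi,sqrt( 10 ) , sqrt( 11),sqrt( 14 ) , 2*sqrt( 7)]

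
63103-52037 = 11066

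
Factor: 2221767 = 3^2*43^1*5741^1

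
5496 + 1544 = 7040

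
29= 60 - 31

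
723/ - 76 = -10 + 37/76 = -9.51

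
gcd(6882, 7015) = 1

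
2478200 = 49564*50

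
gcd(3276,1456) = 364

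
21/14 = 1+1/2 = 1.50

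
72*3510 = 252720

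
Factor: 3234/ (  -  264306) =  - 11/899 = - 11^1*29^( - 1) * 31^ (  -  1) 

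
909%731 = 178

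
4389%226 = 95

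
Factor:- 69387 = -3^1*101^1 *229^1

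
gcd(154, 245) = 7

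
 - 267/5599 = -1 + 5332/5599=- 0.05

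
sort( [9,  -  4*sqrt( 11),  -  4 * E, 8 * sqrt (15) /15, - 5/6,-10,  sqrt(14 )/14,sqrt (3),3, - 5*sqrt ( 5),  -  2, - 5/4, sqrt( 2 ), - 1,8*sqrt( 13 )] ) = [ - 4*sqrt(11), - 5*sqrt(5 ), - 4*E, - 10, - 2,-5/4 , - 1,  -  5/6,sqrt (14)/14, sqrt( 2),sqrt (3),8*sqrt ( 15) /15,3,9, 8*sqrt(13 )]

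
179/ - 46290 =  - 179/46290 = - 0.00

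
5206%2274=658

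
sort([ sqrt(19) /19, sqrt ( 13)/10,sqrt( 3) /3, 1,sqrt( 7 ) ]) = [sqrt(19 )/19,  sqrt( 13 ) /10 , sqrt ( 3 )/3, 1, sqrt(7 ) ] 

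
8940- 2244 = 6696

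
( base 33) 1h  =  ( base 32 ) 1I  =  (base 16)32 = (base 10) 50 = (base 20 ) 2a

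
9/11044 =9/11044=0.00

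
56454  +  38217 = 94671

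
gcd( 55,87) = 1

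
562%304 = 258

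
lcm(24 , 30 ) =120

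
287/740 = 287/740 =0.39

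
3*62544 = 187632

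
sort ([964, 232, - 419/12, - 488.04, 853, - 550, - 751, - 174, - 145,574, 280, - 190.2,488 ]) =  [ - 751, - 550, - 488.04, - 190.2, - 174,-145, - 419/12, 232, 280, 488, 574, 853, 964]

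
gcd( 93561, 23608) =13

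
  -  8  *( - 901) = 7208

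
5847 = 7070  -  1223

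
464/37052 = 116/9263=0.01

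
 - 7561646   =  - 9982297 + 2420651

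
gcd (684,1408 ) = 4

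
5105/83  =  5105/83 = 61.51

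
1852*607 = 1124164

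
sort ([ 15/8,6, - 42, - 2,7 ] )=[ - 42, - 2,15/8, 6,7 ]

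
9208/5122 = 1 + 2043/2561 = 1.80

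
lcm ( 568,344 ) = 24424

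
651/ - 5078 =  - 1 + 4427/5078 =- 0.13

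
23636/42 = 11818/21 = 562.76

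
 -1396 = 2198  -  3594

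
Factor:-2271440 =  - 2^4*5^1*28393^1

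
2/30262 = 1/15131 = 0.00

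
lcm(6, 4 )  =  12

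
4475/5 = 895 = 895.00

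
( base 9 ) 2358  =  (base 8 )3332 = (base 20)47e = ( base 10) 1754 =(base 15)7BE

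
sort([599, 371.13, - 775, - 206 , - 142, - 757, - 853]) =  [  -  853, - 775, - 757, - 206, - 142,371.13, 599]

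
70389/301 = 233  +  256/301   =  233.85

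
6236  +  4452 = 10688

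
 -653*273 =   -  178269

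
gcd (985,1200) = 5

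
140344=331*424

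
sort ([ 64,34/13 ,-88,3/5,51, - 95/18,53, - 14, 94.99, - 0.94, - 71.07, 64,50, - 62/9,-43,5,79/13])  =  [ - 88, - 71.07, - 43,-14, - 62/9,-95/18, - 0.94,3/5, 34/13,5,79/13,50, 51, 53,64,64,94.99]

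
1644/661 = 1644/661=2.49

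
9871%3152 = 415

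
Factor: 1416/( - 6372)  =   - 2^1*3^ (-2) = - 2/9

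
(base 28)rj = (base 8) 1407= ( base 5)11100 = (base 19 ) 22F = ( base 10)775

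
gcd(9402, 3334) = 2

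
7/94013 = 7/94013 = 0.00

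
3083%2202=881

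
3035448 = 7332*414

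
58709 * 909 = 53366481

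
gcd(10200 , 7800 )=600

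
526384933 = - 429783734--956168667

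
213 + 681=894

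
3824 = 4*956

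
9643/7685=1 + 1958/7685 = 1.25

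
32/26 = 16/13 = 1.23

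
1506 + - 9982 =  -8476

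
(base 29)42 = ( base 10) 118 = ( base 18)6a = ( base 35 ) 3d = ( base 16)76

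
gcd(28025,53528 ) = 1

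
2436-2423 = 13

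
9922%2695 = 1837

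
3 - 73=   -  70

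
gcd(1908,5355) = 9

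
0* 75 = 0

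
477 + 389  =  866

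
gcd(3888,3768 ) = 24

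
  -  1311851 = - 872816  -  439035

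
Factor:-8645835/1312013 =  - 3^1 * 5^1*11^1 * 31^(  -  1 ) * 61^1*859^1*42323^( - 1 )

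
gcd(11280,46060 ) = 940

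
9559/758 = 12+ 463/758 = 12.61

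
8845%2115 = 385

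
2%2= 0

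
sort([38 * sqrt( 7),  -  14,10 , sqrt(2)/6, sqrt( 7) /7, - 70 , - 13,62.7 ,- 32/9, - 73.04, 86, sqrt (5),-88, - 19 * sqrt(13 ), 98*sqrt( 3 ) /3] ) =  [  -  88,  -  73.04, - 70 , - 19*sqrt( 13),  -  14, - 13, - 32/9,sqrt( 2)/6,sqrt( 7) /7,sqrt (5 ),  10  ,  98 * sqrt(3)/3, 62.7,86,38 * sqrt (7 ) ]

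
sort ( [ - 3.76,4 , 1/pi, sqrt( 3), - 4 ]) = [-4, - 3.76 , 1/pi, sqrt( 3),4 ] 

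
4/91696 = 1/22924 = 0.00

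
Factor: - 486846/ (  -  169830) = 43/15 = 3^( - 1 )*5^ ( -1) *43^1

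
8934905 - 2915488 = 6019417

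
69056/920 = 75 + 7/115 = 75.06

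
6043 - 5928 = 115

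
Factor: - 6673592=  - 2^3*834199^1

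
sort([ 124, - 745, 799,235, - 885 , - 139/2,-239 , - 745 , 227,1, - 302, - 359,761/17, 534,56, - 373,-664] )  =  [-885, - 745  , - 745, - 664, - 373, - 359, - 302, - 239, - 139/2,1,761/17, 56,124, 227,235, 534,799]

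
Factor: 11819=53^1*223^1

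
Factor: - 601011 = - 3^2*43^1*1553^1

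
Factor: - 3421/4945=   -  5^( -1)*11^1*23^( - 1)*43^ ( - 1)*311^1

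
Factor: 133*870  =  115710   =  2^1*3^1*5^1*7^1*19^1 * 29^1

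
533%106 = 3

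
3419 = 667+2752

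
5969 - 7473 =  - 1504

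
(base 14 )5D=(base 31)2L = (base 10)83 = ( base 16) 53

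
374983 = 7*53569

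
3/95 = 3/95 = 0.03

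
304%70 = 24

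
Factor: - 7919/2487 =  - 3^( - 1)* 829^( - 1)*7919^1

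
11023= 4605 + 6418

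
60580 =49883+10697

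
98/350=7/25 = 0.28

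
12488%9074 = 3414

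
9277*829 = 7690633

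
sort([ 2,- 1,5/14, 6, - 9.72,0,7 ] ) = [-9.72,-1 , 0,5/14,2 , 6,7 ] 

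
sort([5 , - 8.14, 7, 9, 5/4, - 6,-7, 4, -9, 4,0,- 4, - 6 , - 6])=[ - 9 , - 8.14, - 7,-6,-6, - 6, - 4,  0, 5/4, 4,4, 5 , 7,9]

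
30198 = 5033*6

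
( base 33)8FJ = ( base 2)10010000001010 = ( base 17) 1EFC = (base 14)3510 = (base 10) 9226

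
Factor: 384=2^7*3^1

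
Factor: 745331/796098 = 2^( - 1 )*3^( - 1 ) * 17^2*277^( - 1)*479^( - 1)*2579^1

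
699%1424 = 699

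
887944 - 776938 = 111006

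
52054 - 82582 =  - 30528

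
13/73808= 13/73808 = 0.00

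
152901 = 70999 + 81902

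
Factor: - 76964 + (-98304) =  - 175268 = -2^2*43^1*1019^1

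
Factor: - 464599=  -  79^1*5881^1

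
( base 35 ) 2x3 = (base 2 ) 111000011000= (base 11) 2790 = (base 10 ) 3608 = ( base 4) 320120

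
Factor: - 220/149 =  - 2^2*5^1*11^1*149^( - 1)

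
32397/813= 10799/271 = 39.85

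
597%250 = 97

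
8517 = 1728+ 6789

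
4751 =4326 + 425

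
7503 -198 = 7305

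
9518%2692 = 1442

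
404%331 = 73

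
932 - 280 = 652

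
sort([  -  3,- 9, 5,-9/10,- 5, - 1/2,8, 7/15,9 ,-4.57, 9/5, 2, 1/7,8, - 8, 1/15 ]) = [ - 9 ,  -  8, - 5, - 4.57, - 3,-9/10, - 1/2,  1/15,  1/7,7/15,9/5, 2, 5, 8, 8, 9]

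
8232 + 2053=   10285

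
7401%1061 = 1035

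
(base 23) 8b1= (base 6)32434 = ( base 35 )3N6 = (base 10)4486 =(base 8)10606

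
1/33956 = 1/33956 = 0.00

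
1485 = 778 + 707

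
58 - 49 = 9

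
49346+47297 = 96643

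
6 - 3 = 3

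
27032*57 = 1540824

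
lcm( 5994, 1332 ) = 11988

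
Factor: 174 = 2^1*3^1 * 29^1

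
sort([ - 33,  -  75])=[ - 75,  -  33] 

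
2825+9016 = 11841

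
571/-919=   -1+348/919 = - 0.62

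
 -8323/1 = - 8323 = -8323.00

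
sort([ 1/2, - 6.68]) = [ - 6.68, 1/2 ] 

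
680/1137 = 680/1137= 0.60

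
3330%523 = 192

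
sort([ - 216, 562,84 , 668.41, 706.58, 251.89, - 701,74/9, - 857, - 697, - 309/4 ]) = [- 857, - 701, - 697, - 216,-309/4, 74/9, 84,251.89, 562,668.41, 706.58] 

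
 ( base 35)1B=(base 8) 56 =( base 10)46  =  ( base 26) 1k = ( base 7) 64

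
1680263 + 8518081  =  10198344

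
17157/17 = 17157/17 = 1009.24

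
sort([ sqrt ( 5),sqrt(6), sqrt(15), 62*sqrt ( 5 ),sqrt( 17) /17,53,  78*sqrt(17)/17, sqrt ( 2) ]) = [ sqrt (17 ) /17,sqrt( 2 ),  sqrt (5),sqrt(6),sqrt( 15 ),  78 * sqrt(17)/17,53, 62*sqrt ( 5)] 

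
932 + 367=1299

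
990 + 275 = 1265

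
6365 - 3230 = 3135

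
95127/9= 10569  +  2/3  =  10569.67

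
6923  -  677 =6246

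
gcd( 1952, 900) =4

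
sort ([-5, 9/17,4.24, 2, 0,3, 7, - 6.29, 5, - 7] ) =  [ - 7, - 6.29, - 5,0,9/17,2, 3,4.24, 5,7]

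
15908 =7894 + 8014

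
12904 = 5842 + 7062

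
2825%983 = 859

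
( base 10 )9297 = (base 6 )111013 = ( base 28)BO1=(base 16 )2451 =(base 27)ck9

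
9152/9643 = 9152/9643=0.95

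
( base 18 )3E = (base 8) 104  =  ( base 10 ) 68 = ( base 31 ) 26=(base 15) 48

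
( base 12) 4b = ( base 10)59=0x3B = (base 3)2012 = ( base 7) 113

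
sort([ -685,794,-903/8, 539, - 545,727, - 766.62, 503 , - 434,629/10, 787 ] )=[ - 766.62, - 685, - 545, - 434, - 903/8, 629/10,503,539,727, 787, 794 ] 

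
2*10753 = 21506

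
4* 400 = 1600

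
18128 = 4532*4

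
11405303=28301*403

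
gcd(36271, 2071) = 19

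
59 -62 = -3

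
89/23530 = 89/23530 = 0.00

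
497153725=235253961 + 261899764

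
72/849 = 24/283 = 0.08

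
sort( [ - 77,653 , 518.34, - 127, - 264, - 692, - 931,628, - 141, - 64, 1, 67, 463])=[ - 931, - 692, - 264, - 141, - 127, - 77, - 64, 1,67, 463,518.34, 628,653]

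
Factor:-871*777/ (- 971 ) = 3^1*7^1*13^1*37^1*67^1*971^( - 1) = 676767/971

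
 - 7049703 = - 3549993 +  - 3499710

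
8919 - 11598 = -2679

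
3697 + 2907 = 6604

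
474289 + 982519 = 1456808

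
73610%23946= 1772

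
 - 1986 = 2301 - 4287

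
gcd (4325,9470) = 5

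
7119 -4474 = 2645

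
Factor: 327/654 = 1/2=2^(-1) 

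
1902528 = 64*29727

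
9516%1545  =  246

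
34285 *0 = 0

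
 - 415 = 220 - 635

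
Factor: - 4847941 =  -7^1*17^1*40739^1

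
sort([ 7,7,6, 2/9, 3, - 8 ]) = [ - 8,2/9,3, 6,7,7] 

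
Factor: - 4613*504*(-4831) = 2^3*3^2*7^2 *659^1 * 4831^1 =11231843112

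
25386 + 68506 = 93892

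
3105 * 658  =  2043090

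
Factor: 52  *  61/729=3172/729 = 2^2*3^(- 6 )*13^1*61^1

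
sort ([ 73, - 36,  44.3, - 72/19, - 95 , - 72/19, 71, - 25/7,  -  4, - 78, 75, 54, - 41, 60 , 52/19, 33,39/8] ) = [ - 95, - 78, - 41, - 36, - 4, - 72/19 , - 72/19, - 25/7,  52/19, 39/8, 33,44.3, 54, 60,71, 73, 75] 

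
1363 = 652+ 711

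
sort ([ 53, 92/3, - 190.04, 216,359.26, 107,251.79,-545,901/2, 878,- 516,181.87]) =[ -545, - 516, - 190.04, 92/3, 53,107, 181.87,216, 251.79,  359.26, 901/2, 878 ]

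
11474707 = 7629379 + 3845328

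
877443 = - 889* ( - 987) 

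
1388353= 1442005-53652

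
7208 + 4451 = 11659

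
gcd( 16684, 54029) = 97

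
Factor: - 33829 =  - 33829^1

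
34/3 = 34/3 = 11.33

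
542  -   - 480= 1022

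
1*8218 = 8218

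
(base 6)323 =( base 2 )1111011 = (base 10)123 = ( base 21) 5I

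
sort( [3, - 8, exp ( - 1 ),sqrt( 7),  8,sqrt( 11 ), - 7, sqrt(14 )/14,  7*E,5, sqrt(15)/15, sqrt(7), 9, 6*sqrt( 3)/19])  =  [ - 8,  -  7, sqrt ( 15)/15, sqrt(14)/14,  exp( - 1),6*sqrt ( 3)/19,sqrt(7) , sqrt (7),  3, sqrt( 11),5, 8, 9, 7*E ]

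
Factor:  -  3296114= - 2^1*1648057^1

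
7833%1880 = 313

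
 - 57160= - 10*5716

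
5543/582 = 9+305/582= 9.52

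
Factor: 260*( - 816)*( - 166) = 35218560=2^7*3^1*5^1*13^1 *17^1*83^1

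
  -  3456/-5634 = 192/313 = 0.61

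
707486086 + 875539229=1583025315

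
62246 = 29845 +32401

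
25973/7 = 3710+3/7=3710.43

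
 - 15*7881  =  -118215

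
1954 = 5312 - 3358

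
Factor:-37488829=- 7^1* 643^1*8329^1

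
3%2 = 1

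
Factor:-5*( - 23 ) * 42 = 2^1 * 3^1*5^1 *7^1* 23^1 = 4830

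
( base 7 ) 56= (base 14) 2d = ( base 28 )1d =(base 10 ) 41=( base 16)29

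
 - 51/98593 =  - 51/98593  =  -0.00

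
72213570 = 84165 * 858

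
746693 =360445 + 386248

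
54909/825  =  18303/275= 66.56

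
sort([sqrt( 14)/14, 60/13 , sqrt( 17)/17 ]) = [ sqrt( 17)/17,sqrt( 14)/14, 60/13 ]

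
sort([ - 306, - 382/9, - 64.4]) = [ - 306, - 64.4, - 382/9]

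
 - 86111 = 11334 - 97445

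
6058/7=865 + 3/7= 865.43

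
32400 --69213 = 101613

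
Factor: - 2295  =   - 3^3  *  5^1* 17^1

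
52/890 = 26/445 = 0.06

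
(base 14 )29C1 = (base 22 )f77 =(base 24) CL5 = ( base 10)7421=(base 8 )16375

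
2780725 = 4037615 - 1256890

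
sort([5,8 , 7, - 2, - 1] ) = [- 2, - 1,5,7, 8 ] 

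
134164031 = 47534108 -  - 86629923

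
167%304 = 167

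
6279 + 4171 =10450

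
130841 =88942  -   - 41899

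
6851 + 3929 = 10780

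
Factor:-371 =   -  7^1*53^1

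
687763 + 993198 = 1680961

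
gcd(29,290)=29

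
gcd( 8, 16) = 8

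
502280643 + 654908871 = 1157189514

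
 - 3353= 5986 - 9339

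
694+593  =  1287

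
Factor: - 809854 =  - 2^1*29^1*13963^1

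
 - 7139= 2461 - 9600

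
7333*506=3710498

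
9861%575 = 86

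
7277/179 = 7277/179= 40.65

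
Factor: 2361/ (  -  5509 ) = -3^1*7^(  -  1 )  =  - 3/7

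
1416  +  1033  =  2449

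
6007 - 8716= - 2709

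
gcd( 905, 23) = 1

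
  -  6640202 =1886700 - 8526902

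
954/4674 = 159/779=0.20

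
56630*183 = 10363290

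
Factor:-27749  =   - 27749^1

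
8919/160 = 55 + 119/160 = 55.74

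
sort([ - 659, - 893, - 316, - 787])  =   [  -  893 ,-787, - 659,  -  316 ]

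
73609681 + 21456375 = 95066056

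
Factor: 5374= 2^1*2687^1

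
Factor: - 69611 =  - 151^1*461^1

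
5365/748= 7 + 129/748=7.17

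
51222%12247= 2234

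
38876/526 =19438/263 = 73.91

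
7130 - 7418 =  - 288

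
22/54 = 11/27 = 0.41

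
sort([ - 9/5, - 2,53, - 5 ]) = [ - 5, - 2, - 9/5, 53 ] 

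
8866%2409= 1639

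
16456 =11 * 1496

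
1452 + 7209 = 8661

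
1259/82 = 1259/82=15.35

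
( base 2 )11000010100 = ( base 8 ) 3024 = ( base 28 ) 1rg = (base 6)11112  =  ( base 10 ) 1556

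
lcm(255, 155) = 7905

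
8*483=3864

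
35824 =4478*8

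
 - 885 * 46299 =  - 40974615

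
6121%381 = 25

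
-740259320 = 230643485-970902805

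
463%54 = 31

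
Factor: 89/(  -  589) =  - 19^( - 1) *31^( - 1 )*89^1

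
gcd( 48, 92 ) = 4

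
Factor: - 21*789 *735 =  - 3^3*5^1*7^3*263^1 = -12178215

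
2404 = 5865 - 3461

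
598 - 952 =-354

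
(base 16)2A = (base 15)2c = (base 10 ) 42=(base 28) 1E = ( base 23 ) 1J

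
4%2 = 0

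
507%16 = 11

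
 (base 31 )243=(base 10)2049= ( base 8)4001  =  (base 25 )36o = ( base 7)5655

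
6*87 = 522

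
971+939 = 1910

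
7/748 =7/748 = 0.01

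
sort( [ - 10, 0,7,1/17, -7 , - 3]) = [ - 10, - 7,-3,  0, 1/17,7]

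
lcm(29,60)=1740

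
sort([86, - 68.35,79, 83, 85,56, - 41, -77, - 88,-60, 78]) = [ - 88, - 77,-68.35,-60, - 41,56,78,79 , 83, 85,86]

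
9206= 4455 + 4751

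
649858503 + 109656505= 759515008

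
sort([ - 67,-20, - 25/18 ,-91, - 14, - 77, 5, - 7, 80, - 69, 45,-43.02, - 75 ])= [ - 91,- 77, - 75, - 69,-67 ,-43.02, - 20, - 14, - 7, - 25/18,5, 45, 80] 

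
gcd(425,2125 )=425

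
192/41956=48/10489= 0.00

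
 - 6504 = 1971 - 8475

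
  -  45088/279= - 45088/279 = - 161.61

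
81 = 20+61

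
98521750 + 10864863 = 109386613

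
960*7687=7379520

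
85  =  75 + 10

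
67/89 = 67/89 = 0.75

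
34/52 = 17/26  =  0.65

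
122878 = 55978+66900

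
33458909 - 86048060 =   -  52589151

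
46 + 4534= 4580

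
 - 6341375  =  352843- 6694218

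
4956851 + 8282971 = 13239822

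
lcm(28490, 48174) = 2649570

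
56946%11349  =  201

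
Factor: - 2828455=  -5^1 *7^1*211^1 * 383^1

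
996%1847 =996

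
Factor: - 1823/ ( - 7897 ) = 53^( - 1 )*149^(-1)*1823^1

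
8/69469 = 8/69469 = 0.00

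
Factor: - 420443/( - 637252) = 2^(-2)*7^( - 1) * 11^(  -  1)*433^1*971^1*2069^( - 1)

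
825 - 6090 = - 5265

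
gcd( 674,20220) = 674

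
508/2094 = 254/1047 = 0.24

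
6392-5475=917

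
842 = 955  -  113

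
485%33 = 23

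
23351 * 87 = 2031537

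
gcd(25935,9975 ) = 1995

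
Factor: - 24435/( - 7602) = 2^( - 1 )*3^2*5^1* 7^( - 1) = 45/14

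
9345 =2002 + 7343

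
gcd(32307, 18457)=1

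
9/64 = 9/64=0.14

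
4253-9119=-4866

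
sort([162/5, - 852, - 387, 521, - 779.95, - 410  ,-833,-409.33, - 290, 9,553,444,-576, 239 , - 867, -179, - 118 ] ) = [ -867, -852,-833,  -  779.95, - 576,-410,  -  409.33, - 387, - 290 , - 179, - 118, 9,  162/5, 239,444, 521,  553]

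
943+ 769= 1712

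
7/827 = 7/827  =  0.01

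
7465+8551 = 16016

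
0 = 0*( - 30272 )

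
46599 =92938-46339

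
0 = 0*5763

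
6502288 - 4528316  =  1973972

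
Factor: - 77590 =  - 2^1*5^1 *7759^1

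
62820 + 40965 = 103785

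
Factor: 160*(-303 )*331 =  - 16046880 = -  2^5*3^1 * 5^1*101^1 *331^1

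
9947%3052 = 791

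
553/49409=553/49409 = 0.01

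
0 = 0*749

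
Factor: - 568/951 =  - 2^3 * 3^( - 1) * 71^1 * 317^( - 1)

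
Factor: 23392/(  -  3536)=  - 86/13 = - 2^1*13^( - 1 ) * 43^1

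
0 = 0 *903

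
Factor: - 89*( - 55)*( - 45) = - 220275 =- 3^2 * 5^2*11^1*89^1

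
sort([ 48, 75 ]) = [ 48, 75]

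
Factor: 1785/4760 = 3/8=   2^( - 3)*3^1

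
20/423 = 20/423 =0.05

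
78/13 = 6= 6.00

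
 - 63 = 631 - 694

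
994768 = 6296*158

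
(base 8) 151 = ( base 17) 63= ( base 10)105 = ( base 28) 3l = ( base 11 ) 96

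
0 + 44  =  44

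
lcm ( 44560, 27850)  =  222800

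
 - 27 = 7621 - 7648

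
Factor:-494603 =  - 97^1* 5099^1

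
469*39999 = 18759531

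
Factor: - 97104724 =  - 2^2* 37^1*656113^1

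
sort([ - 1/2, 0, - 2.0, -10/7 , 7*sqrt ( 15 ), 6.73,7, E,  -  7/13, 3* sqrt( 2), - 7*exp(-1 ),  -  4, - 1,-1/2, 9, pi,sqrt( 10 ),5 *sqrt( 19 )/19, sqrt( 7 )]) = [ - 4,-7 * exp(  -  1), - 2.0 , - 10/7, - 1, - 7/13,-1/2, - 1/2,0, 5*sqrt(19)/19, sqrt( 7),E, pi, sqrt( 10 ), 3*sqrt( 2), 6.73, 7, 9, 7 * sqrt( 15) ] 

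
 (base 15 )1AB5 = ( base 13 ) 283A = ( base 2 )1011010100011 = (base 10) 5795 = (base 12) 342B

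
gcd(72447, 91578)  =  3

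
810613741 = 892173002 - 81559261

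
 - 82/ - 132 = 41/66= 0.62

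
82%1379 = 82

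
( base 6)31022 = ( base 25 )6EI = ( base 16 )1016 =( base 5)112433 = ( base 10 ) 4118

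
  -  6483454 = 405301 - 6888755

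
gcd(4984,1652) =28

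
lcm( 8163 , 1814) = 16326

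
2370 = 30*79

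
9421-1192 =8229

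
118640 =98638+20002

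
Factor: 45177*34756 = 2^2*3^1 *11^1*37^2*8689^1 = 1570171812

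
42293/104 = 406  +  69/104 = 406.66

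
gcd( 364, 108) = 4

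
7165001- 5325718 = 1839283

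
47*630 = 29610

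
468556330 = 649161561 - 180605231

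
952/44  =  238/11 = 21.64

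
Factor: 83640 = 2^3*3^1*5^1*17^1*41^1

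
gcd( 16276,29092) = 4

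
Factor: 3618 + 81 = 3^3* 137^1= 3699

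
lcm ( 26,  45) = 1170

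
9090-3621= 5469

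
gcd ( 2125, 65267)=1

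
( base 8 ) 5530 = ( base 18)8h6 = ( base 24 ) 510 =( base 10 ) 2904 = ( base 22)600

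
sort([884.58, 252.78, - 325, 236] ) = [ - 325 , 236,252.78,884.58] 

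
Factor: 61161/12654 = 2^( - 1 )*3^(-1) * 29^1 = 29/6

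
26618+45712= 72330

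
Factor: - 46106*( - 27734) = 2^2*7^2*283^1*23053^1 = 1278703804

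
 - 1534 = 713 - 2247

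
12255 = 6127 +6128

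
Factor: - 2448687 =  - 3^1*127^1*6427^1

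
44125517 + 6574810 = 50700327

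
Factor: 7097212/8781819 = 2^2 * 3^( - 1)*19^( - 1)*154067^ ( - 1)*1774303^1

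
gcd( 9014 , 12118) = 2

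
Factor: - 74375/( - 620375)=85/709 = 5^1 * 17^1*709^( - 1 ) 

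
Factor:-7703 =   -  7703^1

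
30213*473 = 14290749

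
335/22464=335/22464 = 0.01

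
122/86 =61/43 =1.42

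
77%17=9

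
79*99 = 7821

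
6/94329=2/31443 = 0.00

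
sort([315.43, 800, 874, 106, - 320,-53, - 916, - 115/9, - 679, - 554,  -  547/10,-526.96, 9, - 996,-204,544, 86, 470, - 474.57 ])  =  [ - 996, -916, - 679,-554,-526.96, - 474.57, - 320, - 204, - 547/10,-53, - 115/9,9,86 , 106, 315.43, 470,544, 800,874]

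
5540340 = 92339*60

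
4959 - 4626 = 333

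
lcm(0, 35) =0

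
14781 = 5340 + 9441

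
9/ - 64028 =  - 1 + 64019/64028 = - 0.00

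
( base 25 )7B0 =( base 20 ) bca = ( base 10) 4650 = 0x122a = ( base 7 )16362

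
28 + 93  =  121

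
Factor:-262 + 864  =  602 = 2^1*7^1*43^1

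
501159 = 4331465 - 3830306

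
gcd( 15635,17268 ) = 1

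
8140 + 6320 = 14460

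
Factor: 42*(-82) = - 3444=- 2^2*3^1*7^1*41^1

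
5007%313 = 312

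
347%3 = 2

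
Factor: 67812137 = 151^1*547^1*821^1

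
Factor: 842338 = 2^1*7^1* 60167^1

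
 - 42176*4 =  - 168704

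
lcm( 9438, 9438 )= 9438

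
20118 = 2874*7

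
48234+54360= 102594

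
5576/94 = 59 + 15/47 = 59.32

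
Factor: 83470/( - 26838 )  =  - 41735/13419 = -3^ (- 3)*5^1*7^(- 1 )*17^1*71^( - 1 )*  491^1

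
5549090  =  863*6430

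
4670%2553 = 2117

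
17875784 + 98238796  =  116114580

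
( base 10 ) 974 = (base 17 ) 365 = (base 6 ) 4302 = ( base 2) 1111001110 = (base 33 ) TH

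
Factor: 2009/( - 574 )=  - 2^ ( - 1 )*7^1 = - 7/2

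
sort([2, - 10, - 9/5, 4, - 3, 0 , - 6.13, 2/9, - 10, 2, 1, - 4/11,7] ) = [-10, - 10, - 6.13,-3, - 9/5,  -  4/11, 0,  2/9,1, 2,2,4, 7] 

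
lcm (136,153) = 1224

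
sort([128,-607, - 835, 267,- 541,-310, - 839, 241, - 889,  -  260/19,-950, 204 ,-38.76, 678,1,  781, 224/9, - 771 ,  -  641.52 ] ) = [ - 950, - 889, - 839,- 835,  -  771,  -  641.52, - 607, - 541, - 310, - 38.76, - 260/19 , 1, 224/9 , 128,204, 241, 267, 678, 781 ] 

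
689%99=95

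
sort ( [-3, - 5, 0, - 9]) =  [  -  9, - 5, - 3, 0 ]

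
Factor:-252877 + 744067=491190 = 2^1*3^1*5^1*7^1*2339^1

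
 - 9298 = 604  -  9902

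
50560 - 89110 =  - 38550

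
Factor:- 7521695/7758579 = -3^( - 1) * 5^1*17^( - 1) *149^( - 1 )*1021^ ( - 1) * 1504339^1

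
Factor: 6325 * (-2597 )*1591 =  - 26133805775 = -5^2*7^2*11^1*23^1 * 37^1*43^1*53^1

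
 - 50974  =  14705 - 65679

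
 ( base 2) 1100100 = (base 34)2w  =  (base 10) 100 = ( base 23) 48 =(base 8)144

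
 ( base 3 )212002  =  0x26F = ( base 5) 4443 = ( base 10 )623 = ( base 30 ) kn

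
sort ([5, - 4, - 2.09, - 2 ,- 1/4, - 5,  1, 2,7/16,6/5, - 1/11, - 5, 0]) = [ - 5, - 5, - 4,  -  2.09,-2, - 1/4, -1/11,0, 7/16,1, 6/5,2,5] 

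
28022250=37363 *750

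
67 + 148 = 215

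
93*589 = 54777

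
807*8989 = 7254123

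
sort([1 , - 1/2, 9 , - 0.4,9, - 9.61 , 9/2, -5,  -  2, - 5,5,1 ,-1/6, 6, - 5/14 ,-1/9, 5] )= [-9.61 , - 5, - 5 ,-2, - 1/2,-0.4, - 5/14, - 1/6, -1/9 , 1, 1, 9/2, 5, 5,  6,  9, 9 ]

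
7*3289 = 23023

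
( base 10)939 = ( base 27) 17l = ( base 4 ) 32223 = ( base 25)1ce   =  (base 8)1653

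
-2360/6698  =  -1 + 2169/3349 = - 0.35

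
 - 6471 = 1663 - 8134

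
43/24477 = 43/24477=0.00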